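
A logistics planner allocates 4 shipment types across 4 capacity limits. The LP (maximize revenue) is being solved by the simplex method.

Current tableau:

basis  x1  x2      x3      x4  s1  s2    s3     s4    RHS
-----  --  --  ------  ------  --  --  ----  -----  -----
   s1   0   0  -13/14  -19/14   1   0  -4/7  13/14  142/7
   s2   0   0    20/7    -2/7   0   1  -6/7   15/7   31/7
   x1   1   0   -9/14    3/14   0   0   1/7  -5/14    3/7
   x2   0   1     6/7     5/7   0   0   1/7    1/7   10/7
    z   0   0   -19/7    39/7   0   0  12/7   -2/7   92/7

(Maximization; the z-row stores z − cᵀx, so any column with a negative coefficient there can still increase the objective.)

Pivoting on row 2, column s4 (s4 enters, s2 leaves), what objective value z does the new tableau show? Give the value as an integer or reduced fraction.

Minimum ratio for s4: (31/7)/(15/7) = 31/15.
z changes by −(z-row coeff of s4)·ratio = −(-2/7)·(31/15) = 62/105.
New z = 92/7 + (62/105) = 206/15.

206/15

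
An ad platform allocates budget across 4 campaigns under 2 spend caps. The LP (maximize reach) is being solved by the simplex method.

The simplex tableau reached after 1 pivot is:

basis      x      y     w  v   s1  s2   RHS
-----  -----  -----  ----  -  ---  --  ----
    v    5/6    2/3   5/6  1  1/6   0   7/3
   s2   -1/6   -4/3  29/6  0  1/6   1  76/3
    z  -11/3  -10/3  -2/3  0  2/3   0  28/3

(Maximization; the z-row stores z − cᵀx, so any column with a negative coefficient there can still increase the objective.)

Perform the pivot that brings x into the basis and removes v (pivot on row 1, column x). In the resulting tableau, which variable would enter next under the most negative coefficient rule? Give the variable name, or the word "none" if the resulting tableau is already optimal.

Pivot element 5/6. New z-row = old z-row − (-11/3)·(row 1/(5/6)).
Updated z-row coefficients: x: 0, y: -2/5, w: 3, v: 22/5, s1: 7/5, s2: 0.
The most negative is -2/5 in column y, so y would enter next.

y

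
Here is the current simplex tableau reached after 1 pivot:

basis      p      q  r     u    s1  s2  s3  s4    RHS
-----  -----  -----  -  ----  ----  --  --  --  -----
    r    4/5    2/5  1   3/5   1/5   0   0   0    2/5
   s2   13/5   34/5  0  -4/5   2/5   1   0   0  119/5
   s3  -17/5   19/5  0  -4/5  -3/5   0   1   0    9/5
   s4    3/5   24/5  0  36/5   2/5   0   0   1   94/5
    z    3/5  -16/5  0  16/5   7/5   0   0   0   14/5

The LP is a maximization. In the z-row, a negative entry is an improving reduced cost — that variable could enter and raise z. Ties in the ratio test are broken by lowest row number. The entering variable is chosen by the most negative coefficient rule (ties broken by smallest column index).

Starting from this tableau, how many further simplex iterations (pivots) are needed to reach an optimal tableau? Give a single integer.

pivot: q in, s3 out → z = 82/19
pivot: p in, r out → z = 52/11
No improving column remains; optimal.

2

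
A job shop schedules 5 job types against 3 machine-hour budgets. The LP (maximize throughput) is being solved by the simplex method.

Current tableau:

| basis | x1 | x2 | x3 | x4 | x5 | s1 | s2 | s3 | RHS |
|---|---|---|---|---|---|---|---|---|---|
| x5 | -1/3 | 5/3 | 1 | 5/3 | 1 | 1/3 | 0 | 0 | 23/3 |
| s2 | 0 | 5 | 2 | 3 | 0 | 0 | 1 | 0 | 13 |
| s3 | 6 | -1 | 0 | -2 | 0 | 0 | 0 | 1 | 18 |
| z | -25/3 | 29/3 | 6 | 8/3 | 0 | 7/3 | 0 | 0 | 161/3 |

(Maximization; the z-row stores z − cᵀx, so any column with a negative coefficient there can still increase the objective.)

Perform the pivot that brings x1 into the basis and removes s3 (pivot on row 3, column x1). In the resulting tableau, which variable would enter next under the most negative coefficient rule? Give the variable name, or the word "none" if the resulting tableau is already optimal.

x4

Pivot element 6. New z-row = old z-row − (-25/3)·(row 3/6).
Updated z-row coefficients: x1: 0, x2: 149/18, x3: 6, x4: -1/9, x5: 0, s1: 7/3, s2: 0, s3: 25/18.
The most negative is -1/9 in column x4, so x4 would enter next.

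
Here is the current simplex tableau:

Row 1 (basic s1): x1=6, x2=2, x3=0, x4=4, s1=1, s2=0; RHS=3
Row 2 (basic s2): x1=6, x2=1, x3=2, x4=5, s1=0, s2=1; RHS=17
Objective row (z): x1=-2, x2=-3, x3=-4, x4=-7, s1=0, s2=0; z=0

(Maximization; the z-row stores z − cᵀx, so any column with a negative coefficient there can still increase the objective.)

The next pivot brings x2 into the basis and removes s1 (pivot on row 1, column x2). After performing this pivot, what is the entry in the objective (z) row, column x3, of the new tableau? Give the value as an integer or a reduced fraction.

Pivot element is row 1, column x2: 2.
Normalize row 1: new (row 1, x3) = 0/2 = 0.
z-row ← z-row − (-3)·(new row 1): -4 − (-3)·0 = -4.

-4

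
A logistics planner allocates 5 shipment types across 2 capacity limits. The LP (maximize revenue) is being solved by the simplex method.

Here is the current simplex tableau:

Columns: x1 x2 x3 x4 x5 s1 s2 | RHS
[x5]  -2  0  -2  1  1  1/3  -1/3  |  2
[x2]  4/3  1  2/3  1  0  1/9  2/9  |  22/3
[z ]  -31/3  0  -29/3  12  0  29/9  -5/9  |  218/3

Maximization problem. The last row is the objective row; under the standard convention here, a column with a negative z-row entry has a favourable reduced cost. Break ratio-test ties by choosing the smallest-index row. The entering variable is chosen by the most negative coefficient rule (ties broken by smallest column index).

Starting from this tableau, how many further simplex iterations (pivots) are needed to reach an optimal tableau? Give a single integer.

pivot: x1 in, x2 out → z = 259/2
pivot: x3 in, x1 out → z = 179
No improving column remains; optimal.

2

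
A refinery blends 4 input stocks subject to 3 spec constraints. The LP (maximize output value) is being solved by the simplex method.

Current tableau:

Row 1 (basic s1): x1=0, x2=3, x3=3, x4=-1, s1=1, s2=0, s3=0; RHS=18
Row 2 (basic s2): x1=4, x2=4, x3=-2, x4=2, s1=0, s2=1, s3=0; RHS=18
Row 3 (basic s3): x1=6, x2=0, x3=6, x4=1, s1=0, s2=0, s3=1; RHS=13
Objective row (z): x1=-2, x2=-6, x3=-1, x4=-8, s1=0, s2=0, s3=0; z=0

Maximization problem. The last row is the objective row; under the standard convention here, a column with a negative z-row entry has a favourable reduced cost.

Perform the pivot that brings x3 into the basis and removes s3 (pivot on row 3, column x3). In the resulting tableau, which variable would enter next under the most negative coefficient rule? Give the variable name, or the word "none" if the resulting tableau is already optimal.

x4

Pivot element 6. New z-row = old z-row − (-1)·(row 3/6).
Updated z-row coefficients: x1: -1, x2: -6, x3: 0, x4: -47/6, s1: 0, s2: 0, s3: 1/6.
The most negative is -47/6 in column x4, so x4 would enter next.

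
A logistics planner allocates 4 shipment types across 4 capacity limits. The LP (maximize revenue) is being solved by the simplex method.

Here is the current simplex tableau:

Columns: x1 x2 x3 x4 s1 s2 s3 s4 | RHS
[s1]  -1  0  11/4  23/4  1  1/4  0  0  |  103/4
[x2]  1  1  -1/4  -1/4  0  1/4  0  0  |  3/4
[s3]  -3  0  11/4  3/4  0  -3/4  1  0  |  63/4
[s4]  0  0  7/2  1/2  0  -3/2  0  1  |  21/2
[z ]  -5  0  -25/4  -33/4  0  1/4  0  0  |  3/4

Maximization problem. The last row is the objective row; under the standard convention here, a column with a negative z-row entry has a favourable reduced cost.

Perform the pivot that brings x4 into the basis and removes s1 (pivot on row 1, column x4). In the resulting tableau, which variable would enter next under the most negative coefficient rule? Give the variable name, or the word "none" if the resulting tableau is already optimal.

x1

Pivot element 23/4. New z-row = old z-row − (-33/4)·(row 1/(23/4)).
Updated z-row coefficients: x1: -148/23, x2: 0, x3: -53/23, x4: 0, s1: 33/23, s2: 14/23, s3: 0, s4: 0.
The most negative is -148/23 in column x1, so x1 would enter next.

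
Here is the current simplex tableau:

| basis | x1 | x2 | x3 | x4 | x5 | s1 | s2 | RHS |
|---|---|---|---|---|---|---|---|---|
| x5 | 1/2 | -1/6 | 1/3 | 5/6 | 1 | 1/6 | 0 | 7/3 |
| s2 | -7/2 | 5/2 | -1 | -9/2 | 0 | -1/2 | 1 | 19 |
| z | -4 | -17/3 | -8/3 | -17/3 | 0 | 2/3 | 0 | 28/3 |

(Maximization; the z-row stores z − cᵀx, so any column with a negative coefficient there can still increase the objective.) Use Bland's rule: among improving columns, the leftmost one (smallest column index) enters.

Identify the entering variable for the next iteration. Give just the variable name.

Objective-row coefficients: x1: -4, x2: -17/3, x3: -8/3, x4: -17/3, x5: 0, s1: 2/3, s2: 0.
Improving columns: x1, x2, x3, x4. Bland's rule picks the smallest column index → x1.

x1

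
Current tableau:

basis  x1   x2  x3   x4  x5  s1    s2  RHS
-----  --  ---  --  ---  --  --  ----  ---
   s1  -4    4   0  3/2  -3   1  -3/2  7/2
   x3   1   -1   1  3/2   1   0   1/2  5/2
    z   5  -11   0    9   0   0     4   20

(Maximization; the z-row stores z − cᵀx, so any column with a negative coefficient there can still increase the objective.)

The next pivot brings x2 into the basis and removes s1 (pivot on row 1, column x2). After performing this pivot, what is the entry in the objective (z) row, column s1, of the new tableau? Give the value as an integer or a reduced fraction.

Pivot element is row 1, column x2: 4.
Normalize row 1: new (row 1, s1) = 1/4 = 1/4.
z-row ← z-row − (-11)·(new row 1): 0 − (-11)·(1/4) = 11/4.

11/4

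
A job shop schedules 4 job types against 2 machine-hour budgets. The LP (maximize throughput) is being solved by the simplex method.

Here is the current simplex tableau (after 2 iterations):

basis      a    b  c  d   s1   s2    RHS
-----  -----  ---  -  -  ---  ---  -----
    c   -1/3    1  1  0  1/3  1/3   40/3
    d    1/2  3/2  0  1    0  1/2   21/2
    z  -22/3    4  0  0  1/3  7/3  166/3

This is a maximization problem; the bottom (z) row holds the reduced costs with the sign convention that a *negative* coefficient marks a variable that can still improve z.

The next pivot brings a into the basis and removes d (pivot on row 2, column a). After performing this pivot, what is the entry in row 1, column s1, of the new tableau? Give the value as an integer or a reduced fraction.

Pivot element is row 2, column a: 1/2.
Normalize row 2: new (row 2, s1) = 0/(1/2) = 0.
row 1 ← row 1 − (-1/3)·(new row 2): 1/3 − (-1/3)·0 = 1/3.

1/3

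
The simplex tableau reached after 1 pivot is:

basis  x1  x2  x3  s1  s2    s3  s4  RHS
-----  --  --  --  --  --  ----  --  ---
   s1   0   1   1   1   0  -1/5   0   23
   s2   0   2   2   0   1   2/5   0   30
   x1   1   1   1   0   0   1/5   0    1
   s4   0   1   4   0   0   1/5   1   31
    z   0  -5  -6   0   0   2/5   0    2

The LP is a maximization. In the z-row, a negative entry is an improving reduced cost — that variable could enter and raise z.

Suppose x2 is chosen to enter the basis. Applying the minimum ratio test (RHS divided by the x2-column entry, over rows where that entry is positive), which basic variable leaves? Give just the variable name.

x1

Ratios: row 1 (s1): 23/1 = 23; row 2 (s2): 30/2 = 15; row 3 (x1): 1/1 = 1; row 4 (s4): 31/1 = 31.
Minimum ratio 1 is in the x1 row, so x1 leaves.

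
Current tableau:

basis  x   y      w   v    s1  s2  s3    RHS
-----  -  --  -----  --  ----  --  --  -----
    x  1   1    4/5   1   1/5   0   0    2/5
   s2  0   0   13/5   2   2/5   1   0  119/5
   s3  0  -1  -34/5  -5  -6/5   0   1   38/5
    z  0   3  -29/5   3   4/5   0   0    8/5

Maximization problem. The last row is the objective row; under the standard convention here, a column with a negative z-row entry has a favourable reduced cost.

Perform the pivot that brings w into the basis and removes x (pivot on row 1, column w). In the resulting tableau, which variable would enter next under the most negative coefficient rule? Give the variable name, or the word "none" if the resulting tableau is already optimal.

none

Pivot element 4/5. New z-row = old z-row − (-29/5)·(row 1/(4/5)).
Updated z-row coefficients: x: 29/4, y: 41/4, w: 0, v: 41/4, s1: 9/4, s2: 0, s3: 0.
No coefficient is strictly negative; the tableau after this pivot is optimal.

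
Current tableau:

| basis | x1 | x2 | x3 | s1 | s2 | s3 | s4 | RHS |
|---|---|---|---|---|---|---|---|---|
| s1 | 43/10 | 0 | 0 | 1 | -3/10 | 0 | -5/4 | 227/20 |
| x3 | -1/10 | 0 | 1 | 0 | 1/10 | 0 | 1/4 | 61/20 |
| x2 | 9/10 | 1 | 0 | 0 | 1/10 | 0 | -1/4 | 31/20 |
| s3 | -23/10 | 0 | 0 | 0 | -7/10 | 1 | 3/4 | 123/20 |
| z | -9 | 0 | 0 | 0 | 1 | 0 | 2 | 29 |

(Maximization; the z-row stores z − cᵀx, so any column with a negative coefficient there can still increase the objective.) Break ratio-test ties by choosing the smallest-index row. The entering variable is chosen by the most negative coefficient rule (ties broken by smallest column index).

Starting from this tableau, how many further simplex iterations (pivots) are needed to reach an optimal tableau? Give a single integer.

pivot: x1 in, x2 out → z = 89/2
pivot: s4 in, x3 out → z = 207/4
No improving column remains; optimal.

2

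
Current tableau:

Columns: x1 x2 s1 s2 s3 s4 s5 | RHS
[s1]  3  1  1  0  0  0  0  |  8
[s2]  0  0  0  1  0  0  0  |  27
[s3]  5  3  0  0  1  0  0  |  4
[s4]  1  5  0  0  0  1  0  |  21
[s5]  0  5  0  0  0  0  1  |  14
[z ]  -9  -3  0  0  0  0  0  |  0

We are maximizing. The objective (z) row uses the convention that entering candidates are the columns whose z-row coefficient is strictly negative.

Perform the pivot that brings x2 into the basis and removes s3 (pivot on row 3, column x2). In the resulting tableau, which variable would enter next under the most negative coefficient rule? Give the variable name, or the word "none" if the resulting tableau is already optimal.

Pivot element 3. New z-row = old z-row − (-3)·(row 3/3).
Updated z-row coefficients: x1: -4, x2: 0, s1: 0, s2: 0, s3: 1, s4: 0, s5: 0.
The most negative is -4 in column x1, so x1 would enter next.

x1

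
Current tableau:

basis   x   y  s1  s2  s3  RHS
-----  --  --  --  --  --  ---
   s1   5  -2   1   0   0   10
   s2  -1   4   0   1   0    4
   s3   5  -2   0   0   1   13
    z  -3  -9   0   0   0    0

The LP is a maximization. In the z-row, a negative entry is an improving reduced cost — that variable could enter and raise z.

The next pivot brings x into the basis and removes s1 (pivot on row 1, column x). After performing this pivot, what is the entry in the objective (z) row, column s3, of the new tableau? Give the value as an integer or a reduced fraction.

0

Pivot element is row 1, column x: 5.
Normalize row 1: new (row 1, s3) = 0/5 = 0.
z-row ← z-row − (-3)·(new row 1): 0 − (-3)·0 = 0.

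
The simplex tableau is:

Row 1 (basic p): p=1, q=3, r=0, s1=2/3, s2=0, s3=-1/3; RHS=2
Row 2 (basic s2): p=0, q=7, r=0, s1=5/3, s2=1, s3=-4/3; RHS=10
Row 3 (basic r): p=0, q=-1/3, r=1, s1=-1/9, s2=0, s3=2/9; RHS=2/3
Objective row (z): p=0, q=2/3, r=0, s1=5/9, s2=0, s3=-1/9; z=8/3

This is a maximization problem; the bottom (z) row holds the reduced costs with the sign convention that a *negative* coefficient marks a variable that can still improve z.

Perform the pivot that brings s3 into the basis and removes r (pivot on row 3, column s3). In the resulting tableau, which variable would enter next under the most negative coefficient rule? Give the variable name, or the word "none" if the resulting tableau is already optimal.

none

Pivot element 2/9. New z-row = old z-row − (-1/9)·(row 3/(2/9)).
Updated z-row coefficients: p: 0, q: 1/2, r: 1/2, s1: 1/2, s2: 0, s3: 0.
No coefficient is strictly negative; the tableau after this pivot is optimal.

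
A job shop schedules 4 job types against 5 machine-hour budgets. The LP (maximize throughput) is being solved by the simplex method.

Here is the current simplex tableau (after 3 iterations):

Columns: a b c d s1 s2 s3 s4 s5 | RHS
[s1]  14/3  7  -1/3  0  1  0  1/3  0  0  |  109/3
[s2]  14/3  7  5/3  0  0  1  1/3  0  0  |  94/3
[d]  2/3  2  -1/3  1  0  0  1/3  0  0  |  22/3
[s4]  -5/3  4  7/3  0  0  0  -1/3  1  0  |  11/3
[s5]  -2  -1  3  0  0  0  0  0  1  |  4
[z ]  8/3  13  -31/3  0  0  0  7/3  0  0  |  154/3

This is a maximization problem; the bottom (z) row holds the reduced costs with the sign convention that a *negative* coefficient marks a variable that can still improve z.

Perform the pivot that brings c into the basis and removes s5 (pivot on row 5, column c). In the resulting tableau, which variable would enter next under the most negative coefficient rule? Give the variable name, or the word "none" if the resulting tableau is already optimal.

a

Pivot element 3. New z-row = old z-row − (-31/3)·(row 5/3).
Updated z-row coefficients: a: -38/9, b: 86/9, c: 0, d: 0, s1: 0, s2: 0, s3: 7/3, s4: 0, s5: 31/9.
The most negative is -38/9 in column a, so a would enter next.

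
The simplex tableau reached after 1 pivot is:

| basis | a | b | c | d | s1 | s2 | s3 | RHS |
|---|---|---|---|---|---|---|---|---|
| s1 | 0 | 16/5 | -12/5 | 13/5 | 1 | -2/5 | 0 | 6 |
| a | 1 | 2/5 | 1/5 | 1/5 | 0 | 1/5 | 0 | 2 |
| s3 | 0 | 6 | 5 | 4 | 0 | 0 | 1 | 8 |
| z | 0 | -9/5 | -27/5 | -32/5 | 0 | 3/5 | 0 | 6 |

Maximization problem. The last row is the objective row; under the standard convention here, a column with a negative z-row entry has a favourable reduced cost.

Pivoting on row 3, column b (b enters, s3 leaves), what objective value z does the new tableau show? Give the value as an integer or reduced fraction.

42/5

Minimum ratio for b: 8/6 = 4/3.
z changes by −(z-row coeff of b)·ratio = −(-9/5)·(4/3) = 12/5.
New z = 6 + (12/5) = 42/5.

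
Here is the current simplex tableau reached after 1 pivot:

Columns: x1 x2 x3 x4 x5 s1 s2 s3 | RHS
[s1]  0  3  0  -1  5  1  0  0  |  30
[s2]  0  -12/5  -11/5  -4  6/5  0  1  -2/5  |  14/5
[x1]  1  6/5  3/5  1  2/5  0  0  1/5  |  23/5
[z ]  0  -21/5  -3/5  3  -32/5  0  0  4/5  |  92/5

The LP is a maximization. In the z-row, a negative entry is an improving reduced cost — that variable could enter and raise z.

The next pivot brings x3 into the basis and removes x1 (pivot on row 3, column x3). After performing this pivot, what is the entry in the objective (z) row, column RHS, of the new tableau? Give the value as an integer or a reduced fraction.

Pivot element is row 3, column x3: 3/5.
Normalize row 3: new (row 3, RHS) = (23/5)/(3/5) = 23/3.
z-row ← z-row − (-3/5)·(new row 3): 92/5 − (-3/5)·(23/3) = 23.

23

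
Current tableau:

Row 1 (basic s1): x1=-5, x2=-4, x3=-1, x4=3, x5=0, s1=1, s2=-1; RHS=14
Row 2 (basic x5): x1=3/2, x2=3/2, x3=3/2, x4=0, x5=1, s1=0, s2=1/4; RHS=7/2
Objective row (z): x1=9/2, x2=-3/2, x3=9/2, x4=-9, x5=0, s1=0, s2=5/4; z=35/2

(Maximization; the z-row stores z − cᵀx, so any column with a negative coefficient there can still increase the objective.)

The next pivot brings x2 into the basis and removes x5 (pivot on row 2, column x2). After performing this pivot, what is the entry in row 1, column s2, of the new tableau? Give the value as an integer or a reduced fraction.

Pivot element is row 2, column x2: 3/2.
Normalize row 2: new (row 2, s2) = (1/4)/(3/2) = 1/6.
row 1 ← row 1 − (-4)·(new row 2): -1 − (-4)·(1/6) = -1/3.

-1/3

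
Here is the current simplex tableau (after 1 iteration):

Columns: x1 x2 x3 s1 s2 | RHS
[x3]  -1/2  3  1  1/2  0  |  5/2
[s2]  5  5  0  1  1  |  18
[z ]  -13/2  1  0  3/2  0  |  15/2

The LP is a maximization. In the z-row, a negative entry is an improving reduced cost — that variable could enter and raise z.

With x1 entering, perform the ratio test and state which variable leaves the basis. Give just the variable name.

Ratios: row 1 (x3): entry -1/2 ≤ 0, skip; row 2 (s2): 18/5 = 18/5.
Minimum ratio 18/5 is in the s2 row, so s2 leaves.

s2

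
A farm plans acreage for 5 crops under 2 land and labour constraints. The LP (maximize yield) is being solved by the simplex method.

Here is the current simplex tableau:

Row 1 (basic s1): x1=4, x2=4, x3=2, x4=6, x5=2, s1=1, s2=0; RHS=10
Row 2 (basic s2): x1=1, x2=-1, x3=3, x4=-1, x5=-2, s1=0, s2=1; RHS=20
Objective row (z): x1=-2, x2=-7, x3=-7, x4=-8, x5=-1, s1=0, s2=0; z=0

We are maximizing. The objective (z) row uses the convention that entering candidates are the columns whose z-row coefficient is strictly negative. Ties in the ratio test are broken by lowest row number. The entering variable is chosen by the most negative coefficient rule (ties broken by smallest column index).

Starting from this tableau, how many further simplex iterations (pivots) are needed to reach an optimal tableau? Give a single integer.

pivot: x4 in, s1 out → z = 40/3
pivot: x3 in, x4 out → z = 35
No improving column remains; optimal.

2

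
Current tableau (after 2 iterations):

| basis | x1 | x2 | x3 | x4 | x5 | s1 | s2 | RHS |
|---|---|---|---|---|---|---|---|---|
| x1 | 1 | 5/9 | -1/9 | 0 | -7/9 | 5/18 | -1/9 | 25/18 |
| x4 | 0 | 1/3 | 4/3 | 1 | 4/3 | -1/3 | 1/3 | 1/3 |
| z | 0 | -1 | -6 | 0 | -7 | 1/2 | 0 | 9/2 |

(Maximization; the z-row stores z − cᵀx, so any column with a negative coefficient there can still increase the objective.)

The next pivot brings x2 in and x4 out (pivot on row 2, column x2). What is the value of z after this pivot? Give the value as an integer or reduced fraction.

11/2

Minimum ratio for x2: (1/3)/(1/3) = 1.
z changes by −(z-row coeff of x2)·ratio = −(-1)·1 = 1.
New z = 9/2 + 1 = 11/2.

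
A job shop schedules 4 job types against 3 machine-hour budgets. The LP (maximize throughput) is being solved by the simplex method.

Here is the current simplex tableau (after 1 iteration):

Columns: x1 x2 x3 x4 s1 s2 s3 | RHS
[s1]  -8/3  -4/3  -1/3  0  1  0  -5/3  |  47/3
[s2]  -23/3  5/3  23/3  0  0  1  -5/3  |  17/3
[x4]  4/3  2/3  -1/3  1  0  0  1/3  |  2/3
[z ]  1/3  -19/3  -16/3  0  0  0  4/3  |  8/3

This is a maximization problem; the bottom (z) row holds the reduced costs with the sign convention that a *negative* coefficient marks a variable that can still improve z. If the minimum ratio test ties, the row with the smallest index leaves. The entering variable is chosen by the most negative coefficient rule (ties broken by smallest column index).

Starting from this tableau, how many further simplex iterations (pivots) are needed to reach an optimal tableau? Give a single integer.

pivot: x2 in, x4 out → z = 9
pivot: x3 in, s2 out → z = 13
No improving column remains; optimal.

2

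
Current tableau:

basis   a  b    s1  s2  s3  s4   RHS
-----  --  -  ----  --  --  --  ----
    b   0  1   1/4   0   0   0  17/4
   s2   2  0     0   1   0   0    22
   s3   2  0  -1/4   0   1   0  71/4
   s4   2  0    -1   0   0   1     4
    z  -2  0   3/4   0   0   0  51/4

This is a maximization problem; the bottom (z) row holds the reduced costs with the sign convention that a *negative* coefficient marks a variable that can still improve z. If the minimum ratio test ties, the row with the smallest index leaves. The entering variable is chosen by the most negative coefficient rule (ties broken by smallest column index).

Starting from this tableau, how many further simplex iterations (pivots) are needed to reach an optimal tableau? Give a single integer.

2

pivot: a in, s4 out → z = 67/4
pivot: s1 in, b out → z = 21
No improving column remains; optimal.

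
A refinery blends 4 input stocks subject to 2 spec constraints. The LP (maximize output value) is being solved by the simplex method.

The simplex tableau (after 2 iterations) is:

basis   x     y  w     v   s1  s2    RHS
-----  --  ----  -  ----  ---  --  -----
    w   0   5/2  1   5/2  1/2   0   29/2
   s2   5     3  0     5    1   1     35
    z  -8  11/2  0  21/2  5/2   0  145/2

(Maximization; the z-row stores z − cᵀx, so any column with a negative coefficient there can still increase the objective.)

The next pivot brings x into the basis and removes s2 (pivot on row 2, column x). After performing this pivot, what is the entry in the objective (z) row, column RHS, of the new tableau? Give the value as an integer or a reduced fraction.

257/2

Pivot element is row 2, column x: 5.
Normalize row 2: new (row 2, RHS) = 35/5 = 7.
z-row ← z-row − (-8)·(new row 2): 145/2 − (-8)·7 = 257/2.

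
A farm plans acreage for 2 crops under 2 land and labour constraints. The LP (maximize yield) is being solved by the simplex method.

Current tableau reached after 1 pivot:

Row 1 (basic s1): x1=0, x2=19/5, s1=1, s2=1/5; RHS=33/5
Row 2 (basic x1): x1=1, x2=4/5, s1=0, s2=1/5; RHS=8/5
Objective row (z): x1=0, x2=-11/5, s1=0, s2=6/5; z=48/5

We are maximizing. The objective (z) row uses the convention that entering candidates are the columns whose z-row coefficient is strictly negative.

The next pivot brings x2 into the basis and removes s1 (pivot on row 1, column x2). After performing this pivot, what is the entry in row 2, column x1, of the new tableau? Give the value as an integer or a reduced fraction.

Pivot element is row 1, column x2: 19/5.
Normalize row 1: new (row 1, x1) = 0/(19/5) = 0.
row 2 ← row 2 − (4/5)·(new row 1): 1 − (4/5)·0 = 1.

1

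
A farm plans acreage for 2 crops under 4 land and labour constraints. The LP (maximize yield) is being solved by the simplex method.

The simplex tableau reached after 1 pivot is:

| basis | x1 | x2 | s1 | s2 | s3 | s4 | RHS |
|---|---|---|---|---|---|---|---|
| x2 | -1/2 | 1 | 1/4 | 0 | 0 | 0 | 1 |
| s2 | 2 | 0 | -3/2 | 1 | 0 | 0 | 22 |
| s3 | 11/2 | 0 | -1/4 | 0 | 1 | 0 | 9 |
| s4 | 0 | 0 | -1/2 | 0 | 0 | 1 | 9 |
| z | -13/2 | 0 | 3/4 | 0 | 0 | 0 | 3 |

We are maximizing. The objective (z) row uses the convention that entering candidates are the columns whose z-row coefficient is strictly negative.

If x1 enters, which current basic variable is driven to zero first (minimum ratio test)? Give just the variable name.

Ratios: row 1 (x2): entry -1/2 ≤ 0, skip; row 2 (s2): 22/2 = 11; row 3 (s3): 9/(11/2) = 18/11; row 4 (s4): entry 0 ≤ 0, skip.
Minimum ratio 18/11 is in the s3 row, so s3 leaves.

s3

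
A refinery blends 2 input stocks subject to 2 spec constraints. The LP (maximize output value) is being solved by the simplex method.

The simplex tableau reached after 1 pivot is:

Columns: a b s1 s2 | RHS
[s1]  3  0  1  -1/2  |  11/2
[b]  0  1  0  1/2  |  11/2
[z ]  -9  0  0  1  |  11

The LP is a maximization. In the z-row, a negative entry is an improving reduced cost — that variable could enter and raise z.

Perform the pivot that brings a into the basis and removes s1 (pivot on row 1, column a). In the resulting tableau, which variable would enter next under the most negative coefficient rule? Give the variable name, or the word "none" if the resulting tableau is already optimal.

s2

Pivot element 3. New z-row = old z-row − (-9)·(row 1/3).
Updated z-row coefficients: a: 0, b: 0, s1: 3, s2: -1/2.
The most negative is -1/2 in column s2, so s2 would enter next.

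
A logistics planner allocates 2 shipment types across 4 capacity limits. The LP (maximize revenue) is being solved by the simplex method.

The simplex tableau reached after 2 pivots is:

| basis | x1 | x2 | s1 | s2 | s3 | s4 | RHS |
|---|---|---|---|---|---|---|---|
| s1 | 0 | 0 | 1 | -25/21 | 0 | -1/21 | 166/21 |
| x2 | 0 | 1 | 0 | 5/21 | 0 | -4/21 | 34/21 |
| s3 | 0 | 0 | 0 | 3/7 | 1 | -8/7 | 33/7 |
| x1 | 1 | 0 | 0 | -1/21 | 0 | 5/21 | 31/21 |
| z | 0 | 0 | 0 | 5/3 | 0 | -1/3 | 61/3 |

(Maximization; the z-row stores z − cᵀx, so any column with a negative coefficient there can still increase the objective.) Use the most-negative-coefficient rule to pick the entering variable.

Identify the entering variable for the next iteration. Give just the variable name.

s4

Objective-row coefficients: x1: 0, x2: 0, s1: 0, s2: 5/3, s3: 0, s4: -1/3.
The most negative is -1/3 in column s4, so s4 enters.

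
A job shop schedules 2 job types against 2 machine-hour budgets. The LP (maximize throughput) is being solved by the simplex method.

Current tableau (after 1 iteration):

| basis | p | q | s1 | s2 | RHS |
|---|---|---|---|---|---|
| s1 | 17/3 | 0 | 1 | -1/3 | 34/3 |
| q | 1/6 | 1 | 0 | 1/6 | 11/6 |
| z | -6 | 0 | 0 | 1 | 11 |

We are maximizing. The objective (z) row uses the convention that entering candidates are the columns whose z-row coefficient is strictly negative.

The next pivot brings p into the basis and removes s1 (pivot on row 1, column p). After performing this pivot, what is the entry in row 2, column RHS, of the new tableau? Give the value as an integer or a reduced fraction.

Pivot element is row 1, column p: 17/3.
Normalize row 1: new (row 1, RHS) = (34/3)/(17/3) = 2.
row 2 ← row 2 − (1/6)·(new row 1): 11/6 − (1/6)·2 = 3/2.

3/2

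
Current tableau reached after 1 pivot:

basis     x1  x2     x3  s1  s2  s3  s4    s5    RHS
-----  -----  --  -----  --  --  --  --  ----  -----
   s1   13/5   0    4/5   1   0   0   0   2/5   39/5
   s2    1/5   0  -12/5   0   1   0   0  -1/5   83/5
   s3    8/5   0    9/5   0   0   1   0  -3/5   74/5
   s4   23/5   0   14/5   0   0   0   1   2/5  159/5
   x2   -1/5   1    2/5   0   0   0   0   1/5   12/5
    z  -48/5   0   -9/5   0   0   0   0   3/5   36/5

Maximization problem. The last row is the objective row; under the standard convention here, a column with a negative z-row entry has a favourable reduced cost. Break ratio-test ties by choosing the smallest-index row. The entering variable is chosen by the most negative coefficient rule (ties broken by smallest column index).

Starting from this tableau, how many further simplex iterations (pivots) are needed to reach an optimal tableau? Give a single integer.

1

pivot: x1 in, s1 out → z = 36
No improving column remains; optimal.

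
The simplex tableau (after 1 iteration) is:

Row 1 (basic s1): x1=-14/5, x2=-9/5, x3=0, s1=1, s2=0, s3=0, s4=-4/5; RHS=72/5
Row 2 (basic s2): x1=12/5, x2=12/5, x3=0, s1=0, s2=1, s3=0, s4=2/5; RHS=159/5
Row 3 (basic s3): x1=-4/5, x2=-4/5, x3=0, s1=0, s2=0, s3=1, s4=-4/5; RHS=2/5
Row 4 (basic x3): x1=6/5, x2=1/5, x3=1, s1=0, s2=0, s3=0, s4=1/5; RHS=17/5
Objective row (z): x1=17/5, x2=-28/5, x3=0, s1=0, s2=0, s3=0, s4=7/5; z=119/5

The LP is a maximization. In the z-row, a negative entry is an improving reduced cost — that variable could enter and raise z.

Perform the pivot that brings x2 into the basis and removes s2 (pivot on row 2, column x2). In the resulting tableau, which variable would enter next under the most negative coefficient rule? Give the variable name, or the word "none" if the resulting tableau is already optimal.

none

Pivot element 12/5. New z-row = old z-row − (-28/5)·(row 2/(12/5)).
Updated z-row coefficients: x1: 9, x2: 0, x3: 0, s1: 0, s2: 7/3, s3: 0, s4: 7/3.
No coefficient is strictly negative; the tableau after this pivot is optimal.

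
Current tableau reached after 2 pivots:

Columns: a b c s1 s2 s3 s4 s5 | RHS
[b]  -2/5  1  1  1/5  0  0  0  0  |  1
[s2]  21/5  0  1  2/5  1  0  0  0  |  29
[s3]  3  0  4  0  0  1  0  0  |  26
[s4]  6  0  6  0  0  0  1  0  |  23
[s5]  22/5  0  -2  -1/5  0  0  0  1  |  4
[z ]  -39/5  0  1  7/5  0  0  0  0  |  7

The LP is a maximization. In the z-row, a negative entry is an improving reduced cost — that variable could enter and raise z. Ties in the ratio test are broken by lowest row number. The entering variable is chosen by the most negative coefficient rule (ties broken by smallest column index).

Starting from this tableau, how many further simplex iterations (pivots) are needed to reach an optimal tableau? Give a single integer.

pivot: a in, s5 out → z = 155/11
pivot: c in, b out → z = 55/3
No improving column remains; optimal.

2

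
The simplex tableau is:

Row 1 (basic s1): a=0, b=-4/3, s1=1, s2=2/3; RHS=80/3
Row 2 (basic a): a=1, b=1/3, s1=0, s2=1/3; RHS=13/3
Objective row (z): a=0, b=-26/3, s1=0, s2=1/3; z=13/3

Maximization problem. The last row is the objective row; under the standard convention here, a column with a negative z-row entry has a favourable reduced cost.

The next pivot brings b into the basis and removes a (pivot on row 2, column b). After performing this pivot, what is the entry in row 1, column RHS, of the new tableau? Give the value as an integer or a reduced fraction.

Pivot element is row 2, column b: 1/3.
Normalize row 2: new (row 2, RHS) = (13/3)/(1/3) = 13.
row 1 ← row 1 − (-4/3)·(new row 2): 80/3 − (-4/3)·13 = 44.

44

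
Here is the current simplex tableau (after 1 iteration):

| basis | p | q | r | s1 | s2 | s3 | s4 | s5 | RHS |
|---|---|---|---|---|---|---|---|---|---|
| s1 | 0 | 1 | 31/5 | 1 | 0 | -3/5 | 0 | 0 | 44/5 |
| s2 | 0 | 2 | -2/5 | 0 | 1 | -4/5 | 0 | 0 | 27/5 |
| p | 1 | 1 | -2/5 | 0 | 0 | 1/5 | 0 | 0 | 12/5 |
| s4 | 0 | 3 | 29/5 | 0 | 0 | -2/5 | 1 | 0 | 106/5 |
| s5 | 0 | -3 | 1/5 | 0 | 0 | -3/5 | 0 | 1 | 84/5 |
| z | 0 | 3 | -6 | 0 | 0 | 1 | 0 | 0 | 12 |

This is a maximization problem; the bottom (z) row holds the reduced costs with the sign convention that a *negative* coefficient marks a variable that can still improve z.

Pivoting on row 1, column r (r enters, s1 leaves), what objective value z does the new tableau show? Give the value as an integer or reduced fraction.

Minimum ratio for r: (44/5)/(31/5) = 44/31.
z changes by −(z-row coeff of r)·ratio = −(-6)·(44/31) = 264/31.
New z = 12 + (264/31) = 636/31.

636/31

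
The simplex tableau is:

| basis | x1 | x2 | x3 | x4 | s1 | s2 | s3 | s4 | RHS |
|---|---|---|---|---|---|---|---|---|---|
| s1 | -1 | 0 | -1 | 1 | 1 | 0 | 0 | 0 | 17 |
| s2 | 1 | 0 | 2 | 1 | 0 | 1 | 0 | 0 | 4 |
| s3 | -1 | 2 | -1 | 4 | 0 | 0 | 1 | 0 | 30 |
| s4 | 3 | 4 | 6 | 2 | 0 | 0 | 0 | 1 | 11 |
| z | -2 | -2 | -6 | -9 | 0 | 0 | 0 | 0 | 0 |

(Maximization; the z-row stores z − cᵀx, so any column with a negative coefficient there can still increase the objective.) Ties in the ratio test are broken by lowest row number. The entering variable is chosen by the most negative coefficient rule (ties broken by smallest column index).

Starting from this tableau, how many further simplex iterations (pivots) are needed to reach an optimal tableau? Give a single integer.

pivot: x4 in, s2 out → z = 36
pivot: x2 in, s4 out → z = 75/2
No improving column remains; optimal.

2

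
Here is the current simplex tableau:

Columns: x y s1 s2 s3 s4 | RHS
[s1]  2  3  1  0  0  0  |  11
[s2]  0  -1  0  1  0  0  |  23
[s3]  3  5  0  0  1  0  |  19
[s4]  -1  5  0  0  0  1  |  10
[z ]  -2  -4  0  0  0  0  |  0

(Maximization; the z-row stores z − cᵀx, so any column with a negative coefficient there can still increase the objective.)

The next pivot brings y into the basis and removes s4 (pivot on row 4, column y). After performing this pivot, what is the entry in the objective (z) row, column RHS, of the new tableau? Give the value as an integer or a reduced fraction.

8

Pivot element is row 4, column y: 5.
Normalize row 4: new (row 4, RHS) = 10/5 = 2.
z-row ← z-row − (-4)·(new row 4): 0 − (-4)·2 = 8.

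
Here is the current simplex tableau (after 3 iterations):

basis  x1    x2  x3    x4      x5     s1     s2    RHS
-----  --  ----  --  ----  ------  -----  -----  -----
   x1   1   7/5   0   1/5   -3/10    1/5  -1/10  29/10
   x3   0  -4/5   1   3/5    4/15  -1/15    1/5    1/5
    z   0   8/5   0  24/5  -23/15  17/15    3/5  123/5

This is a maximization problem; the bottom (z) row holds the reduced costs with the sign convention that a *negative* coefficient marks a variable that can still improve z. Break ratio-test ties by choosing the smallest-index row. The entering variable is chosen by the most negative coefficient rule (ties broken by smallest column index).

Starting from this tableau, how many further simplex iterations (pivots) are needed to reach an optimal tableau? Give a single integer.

2

pivot: x5 in, x3 out → z = 103/4
pivot: x2 in, x1 out → z = 89/2
No improving column remains; optimal.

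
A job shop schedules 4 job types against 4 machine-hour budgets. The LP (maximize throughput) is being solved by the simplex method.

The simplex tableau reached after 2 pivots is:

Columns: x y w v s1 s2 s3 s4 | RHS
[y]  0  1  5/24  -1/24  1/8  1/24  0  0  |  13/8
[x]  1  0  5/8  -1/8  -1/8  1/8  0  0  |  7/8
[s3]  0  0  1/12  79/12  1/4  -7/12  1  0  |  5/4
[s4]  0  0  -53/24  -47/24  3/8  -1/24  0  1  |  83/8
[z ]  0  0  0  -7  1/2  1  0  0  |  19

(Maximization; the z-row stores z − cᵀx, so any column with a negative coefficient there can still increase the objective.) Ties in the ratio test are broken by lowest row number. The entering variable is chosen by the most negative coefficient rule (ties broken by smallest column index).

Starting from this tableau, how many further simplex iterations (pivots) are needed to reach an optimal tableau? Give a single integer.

1

pivot: v in, s3 out → z = 1606/79
No improving column remains; optimal.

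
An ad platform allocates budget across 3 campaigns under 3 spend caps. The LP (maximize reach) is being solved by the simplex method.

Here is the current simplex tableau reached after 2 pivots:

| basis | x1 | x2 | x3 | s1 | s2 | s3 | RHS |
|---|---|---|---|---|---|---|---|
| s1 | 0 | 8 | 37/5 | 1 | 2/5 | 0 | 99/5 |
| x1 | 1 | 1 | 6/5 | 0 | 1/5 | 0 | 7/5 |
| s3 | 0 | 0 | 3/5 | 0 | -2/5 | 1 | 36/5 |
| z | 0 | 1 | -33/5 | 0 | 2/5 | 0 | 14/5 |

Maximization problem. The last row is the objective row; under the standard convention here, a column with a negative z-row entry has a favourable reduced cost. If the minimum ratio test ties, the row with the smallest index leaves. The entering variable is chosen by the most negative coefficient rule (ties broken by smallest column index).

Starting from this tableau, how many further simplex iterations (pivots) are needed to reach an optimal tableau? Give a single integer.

pivot: x3 in, x1 out → z = 21/2
No improving column remains; optimal.

1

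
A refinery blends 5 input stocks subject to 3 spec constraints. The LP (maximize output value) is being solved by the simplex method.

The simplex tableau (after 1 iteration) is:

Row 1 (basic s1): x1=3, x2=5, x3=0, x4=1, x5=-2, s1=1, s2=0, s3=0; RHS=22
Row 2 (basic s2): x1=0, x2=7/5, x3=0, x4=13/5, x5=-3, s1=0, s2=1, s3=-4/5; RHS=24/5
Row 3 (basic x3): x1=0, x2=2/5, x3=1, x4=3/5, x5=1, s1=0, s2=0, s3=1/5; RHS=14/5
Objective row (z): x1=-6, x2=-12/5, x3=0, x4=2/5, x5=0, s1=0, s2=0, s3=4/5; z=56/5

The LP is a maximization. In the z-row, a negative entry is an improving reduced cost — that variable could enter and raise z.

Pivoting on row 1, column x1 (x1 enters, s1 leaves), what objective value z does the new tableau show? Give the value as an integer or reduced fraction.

Minimum ratio for x1: 22/3 = 22/3.
z changes by −(z-row coeff of x1)·ratio = −(-6)·(22/3) = 44.
New z = 56/5 + 44 = 276/5.

276/5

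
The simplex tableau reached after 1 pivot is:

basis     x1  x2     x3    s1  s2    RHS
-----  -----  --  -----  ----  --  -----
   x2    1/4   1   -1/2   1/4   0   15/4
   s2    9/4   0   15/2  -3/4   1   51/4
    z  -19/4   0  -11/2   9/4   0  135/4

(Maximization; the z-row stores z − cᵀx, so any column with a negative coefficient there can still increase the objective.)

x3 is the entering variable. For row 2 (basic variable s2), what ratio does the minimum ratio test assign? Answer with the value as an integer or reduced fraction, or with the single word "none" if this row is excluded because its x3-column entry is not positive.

Ratio = RHS / (x3 entry) = (51/4) / (15/2) = 17/10.

17/10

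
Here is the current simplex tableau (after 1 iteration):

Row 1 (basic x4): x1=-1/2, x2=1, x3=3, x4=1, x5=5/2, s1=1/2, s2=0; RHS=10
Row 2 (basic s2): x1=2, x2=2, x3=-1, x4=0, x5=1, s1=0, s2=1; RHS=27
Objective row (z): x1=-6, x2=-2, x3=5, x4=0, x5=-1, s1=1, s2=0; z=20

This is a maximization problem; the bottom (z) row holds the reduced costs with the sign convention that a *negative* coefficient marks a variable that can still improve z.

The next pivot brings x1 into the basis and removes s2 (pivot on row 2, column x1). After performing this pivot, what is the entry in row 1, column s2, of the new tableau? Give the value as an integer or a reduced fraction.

Pivot element is row 2, column x1: 2.
Normalize row 2: new (row 2, s2) = 1/2 = 1/2.
row 1 ← row 1 − (-1/2)·(new row 2): 0 − (-1/2)·(1/2) = 1/4.

1/4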